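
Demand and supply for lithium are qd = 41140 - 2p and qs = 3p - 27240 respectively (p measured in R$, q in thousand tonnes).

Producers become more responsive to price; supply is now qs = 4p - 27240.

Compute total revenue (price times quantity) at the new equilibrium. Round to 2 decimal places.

Initially, 41140 - 2p = 3p - 27240, so 68380 = 5p and p = 13676, q = 13788.
The shock moves the curves to qd = 41140 - 2p and qs = 4p - 27240.
Setting them equal: 41140 - 2p = 4p - 27240 → 68380 = 6p, so p = 34190/3 ≈ 11396.6667 and q = 55040/3 ≈ 18346.6667.
New expenditure = 11396.6667 × 18346.6667 = 209090844.44.

209090844.44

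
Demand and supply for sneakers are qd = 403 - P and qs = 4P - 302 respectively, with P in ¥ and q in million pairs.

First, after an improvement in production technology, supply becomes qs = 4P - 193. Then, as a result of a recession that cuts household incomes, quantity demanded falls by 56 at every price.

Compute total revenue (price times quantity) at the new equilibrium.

25812

Before the shock: 403 - P = 4P - 302 ⇒ 705 = 5P ⇒ P = 141, q = 262.
The new curves are qd = 347 - P (demand) and qs = 4P - 193 (supply).
Clearing the new market: 347 - P = 4P - 193, so P = 108 and q = 239.
New expenditure = 108 × 239 = 25812.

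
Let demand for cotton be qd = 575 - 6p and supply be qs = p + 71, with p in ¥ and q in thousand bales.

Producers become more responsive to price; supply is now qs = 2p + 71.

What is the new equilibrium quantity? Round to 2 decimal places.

197.00

Before the shock: 575 - 6p = p + 71 ⇒ 504 = 7p ⇒ p = 72, q = 143.
After the shift, demand is qd = 575 - 6p and supply is qs = 2p + 71.
New equilibrium: 575 - 6p = 2p + 71 ⇒ 504 = 8p ⇒ p = 63, q = 197.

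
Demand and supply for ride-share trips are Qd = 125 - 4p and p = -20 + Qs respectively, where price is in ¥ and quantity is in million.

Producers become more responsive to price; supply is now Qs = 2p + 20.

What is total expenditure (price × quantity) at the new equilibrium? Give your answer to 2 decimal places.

Original equilibrium: 125 - 4p = p + 20 gives 105 = 5p, so p = 21 and Q = 41.
The shock moves the curves to Qd = 125 - 4p and Qs = 2p + 20.
Clearing the new market: 125 - 4p = 2p + 20, so p = 17.5 and Q = 55.
New expenditure = 17.5 × 55 = 962.50.

962.50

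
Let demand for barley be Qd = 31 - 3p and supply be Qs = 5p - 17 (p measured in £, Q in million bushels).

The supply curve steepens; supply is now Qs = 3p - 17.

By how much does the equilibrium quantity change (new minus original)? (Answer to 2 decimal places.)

Solve the original market: 31 - 3p = 5p - 17, hence p = 6 and Q = 13.
The new curves are Qd = 31 - 3p (demand) and Qs = 3p - 17 (supply).
New equilibrium: 31 - 3p = 3p - 17 ⇒ 48 = 6p ⇒ p = 8, Q = 7.
ΔQ = 7 − 13 = -6.00.

-6.00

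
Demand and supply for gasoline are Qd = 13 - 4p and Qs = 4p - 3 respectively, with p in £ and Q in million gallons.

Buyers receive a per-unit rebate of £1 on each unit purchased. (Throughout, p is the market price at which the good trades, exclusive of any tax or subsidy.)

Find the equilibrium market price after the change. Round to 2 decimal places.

2.50

Solve the original market: 13 - 4p = 4p - 3, hence p = 2 and Q = 5.
Since buyers' out-of-pocket price is the market price minus the rebate, the effective demand curve becomes Qd = 17 - 4p.
Clearing the new market: 17 - 4p = 4p - 3, so p = 2.5 and Q = 7.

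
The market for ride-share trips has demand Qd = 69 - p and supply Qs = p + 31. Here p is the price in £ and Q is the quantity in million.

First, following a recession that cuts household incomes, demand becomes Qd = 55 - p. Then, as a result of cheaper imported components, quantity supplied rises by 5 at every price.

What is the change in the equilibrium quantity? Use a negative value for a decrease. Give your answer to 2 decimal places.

Solve the original market: 69 - p = p + 31, hence p = 19 and Q = 50.
The shock moves the curves to Qd = 55 - p and Qs = p + 36.
Equate the new curves: 55 - p = p + 36, giving 19 = 2p, p = 9.5, Q = 45.5.
ΔQ = 45.5 − 50 = -4.50.

-4.50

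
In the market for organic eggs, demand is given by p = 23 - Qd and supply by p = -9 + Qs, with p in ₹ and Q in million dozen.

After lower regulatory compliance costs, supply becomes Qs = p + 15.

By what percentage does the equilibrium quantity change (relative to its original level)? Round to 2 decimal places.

Before the shock: 23 - p = p + 9 ⇒ 14 = 2p ⇒ p = 7, Q = 16.
The new curves are Qd = 23 - p (demand) and Qs = p + 15 (supply).
Equate the new curves: 23 - p = p + 15, giving 8 = 2p, p = 4, Q = 19.
%ΔQ = (19 − 16) / 16 × 100 = +18.75%.

+18.75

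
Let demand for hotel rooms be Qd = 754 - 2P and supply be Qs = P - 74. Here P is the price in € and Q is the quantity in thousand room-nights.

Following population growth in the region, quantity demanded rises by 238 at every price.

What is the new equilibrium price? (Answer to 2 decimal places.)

Before the shock: 754 - 2P = P - 74 ⇒ 828 = 3P ⇒ P = 276, Q = 202.
The new curves are Qd = 992 - 2P (demand) and Qs = P - 74 (supply).
New equilibrium: 992 - 2P = P - 74 ⇒ 1066 = 3P ⇒ P = 1066/3 ≈ 355.3333, Q = 844/3 ≈ 281.3333.

355.33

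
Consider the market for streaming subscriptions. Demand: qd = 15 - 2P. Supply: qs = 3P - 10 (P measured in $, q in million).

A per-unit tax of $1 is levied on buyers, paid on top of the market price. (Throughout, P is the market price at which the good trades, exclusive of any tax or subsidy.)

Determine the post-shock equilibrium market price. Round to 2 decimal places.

4.60

Solve the original market: 15 - 2P = 3P - 10, hence P = 5 and q = 5.
Since buyers pay the price plus the tax, the effective demand curve becomes qd = 13 - 2P.
Equate the new curves: 13 - 2P = 3P - 10, giving 23 = 5P, P = 4.6, q = 3.8.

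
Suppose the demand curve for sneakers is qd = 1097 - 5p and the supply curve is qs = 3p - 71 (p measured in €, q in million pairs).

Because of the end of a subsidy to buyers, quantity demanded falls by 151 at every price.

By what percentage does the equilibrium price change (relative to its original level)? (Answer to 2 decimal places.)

Solve the original market: 1097 - 5p = 3p - 71, hence p = 146 and q = 367.
With the change applied: demand qd = 946 - 5p, supply qs = 3p - 71.
Setting them equal: 946 - 5p = 3p - 71 → 1017 = 8p, so p = 127.125 and q = 310.375.
%Δp = (127.125 − 146) / 146 × 100 = -12.93%.

-12.93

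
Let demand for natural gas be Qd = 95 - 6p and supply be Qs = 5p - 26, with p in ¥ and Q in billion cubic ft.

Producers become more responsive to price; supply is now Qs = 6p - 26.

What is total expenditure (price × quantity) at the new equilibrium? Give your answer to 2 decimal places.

347.88

Initially, 95 - 6p = 5p - 26, so 121 = 11p and p = 11, Q = 29.
With the change applied: demand Qd = 95 - 6p, supply Qs = 6p - 26.
New equilibrium: 95 - 6p = 6p - 26 ⇒ 121 = 12p ⇒ p = 121/12 ≈ 10.0833, Q = 34.5.
New expenditure = 10.0833 × 34.5 = 347.88.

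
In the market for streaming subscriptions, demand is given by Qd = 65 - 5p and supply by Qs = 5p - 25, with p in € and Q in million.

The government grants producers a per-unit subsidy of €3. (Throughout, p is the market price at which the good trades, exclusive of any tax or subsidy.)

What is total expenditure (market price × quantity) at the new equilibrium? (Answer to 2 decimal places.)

Solve the original market: 65 - 5p = 5p - 25, hence p = 9 and Q = 20.
Since sellers receive the price plus the subsidy, the effective supply curve becomes Qs = 5p - 10.
Setting them equal: 65 - 5p = 5p - 10 → 75 = 10p, so p = 7.5 and Q = 27.5.
New expenditure = 7.5 × 27.5 = 206.25.

206.25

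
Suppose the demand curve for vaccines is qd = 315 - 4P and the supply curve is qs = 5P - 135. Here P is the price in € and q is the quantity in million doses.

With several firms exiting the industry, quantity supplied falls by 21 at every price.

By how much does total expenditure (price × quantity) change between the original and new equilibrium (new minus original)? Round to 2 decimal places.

-220.11

Before the shock: 315 - 4P = 5P - 135 ⇒ 450 = 9P ⇒ P = 50, q = 115.
After the shift, demand is qd = 315 - 4P and supply is qs = 5P - 156.
New equilibrium: 315 - 4P = 5P - 156 ⇒ 471 = 9P ⇒ P = 157/3 ≈ 52.3333, q = 317/3 ≈ 105.6667.
Expenditure moves from 50×115 = 5750 to 52.3333×105.6667 = 5529.8889; change = -220.11.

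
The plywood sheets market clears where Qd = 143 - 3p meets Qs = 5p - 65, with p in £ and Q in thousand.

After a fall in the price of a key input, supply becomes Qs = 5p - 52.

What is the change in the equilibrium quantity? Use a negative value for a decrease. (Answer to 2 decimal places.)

+4.88

Solve the original market: 143 - 3p = 5p - 65, hence p = 26 and Q = 65.
The shock moves the curves to Qd = 143 - 3p and Qs = 5p - 52.
New equilibrium: 143 - 3p = 5p - 52 ⇒ 195 = 8p ⇒ p = 24.375, Q = 69.875.
ΔQ = 69.875 − 65 = +4.88.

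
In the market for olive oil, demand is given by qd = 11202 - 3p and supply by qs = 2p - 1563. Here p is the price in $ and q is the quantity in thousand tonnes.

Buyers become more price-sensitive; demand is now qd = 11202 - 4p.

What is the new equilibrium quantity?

Initially, 11202 - 3p = 2p - 1563, so 12765 = 5p and p = 2553, q = 3543.
After the shift, demand is qd = 11202 - 4p and supply is qs = 2p - 1563.
Clearing the new market: 11202 - 4p = 2p - 1563, so p = 2127.5 and q = 2692.

2692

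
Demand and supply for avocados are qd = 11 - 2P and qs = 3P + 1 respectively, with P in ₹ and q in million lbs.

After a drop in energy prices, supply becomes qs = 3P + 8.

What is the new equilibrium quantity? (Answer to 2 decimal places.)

9.80

Before the shock: 11 - 2P = 3P + 1 ⇒ 10 = 5P ⇒ P = 2, q = 7.
With the change applied: demand qd = 11 - 2P, supply qs = 3P + 8.
Clearing the new market: 11 - 2P = 3P + 8, so P = 0.6 and q = 9.8.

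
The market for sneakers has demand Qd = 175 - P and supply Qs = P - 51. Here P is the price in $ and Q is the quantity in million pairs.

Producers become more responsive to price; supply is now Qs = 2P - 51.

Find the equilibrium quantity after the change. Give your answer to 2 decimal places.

99.67

Before the shock: 175 - P = P - 51 ⇒ 226 = 2P ⇒ P = 113, Q = 62.
With the change applied: demand Qd = 175 - P, supply Qs = 2P - 51.
Setting them equal: 175 - P = 2P - 51 → 226 = 3P, so P = 226/3 ≈ 75.3333 and Q = 299/3 ≈ 99.6667.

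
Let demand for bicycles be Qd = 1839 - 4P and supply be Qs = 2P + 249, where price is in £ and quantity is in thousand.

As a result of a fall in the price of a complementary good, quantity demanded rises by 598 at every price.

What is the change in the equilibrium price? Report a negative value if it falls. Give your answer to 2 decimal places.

+99.67

Initially, 1839 - 4P = 2P + 249, so 1590 = 6P and P = 265, Q = 779.
The shock moves the curves to Qd = 2437 - 4P and Qs = 2P + 249.
New equilibrium: 2437 - 4P = 2P + 249 ⇒ 2188 = 6P ⇒ P = 1094/3 ≈ 364.6667, Q = 2935/3 ≈ 978.3333.
ΔP = 364.6667 − 265 = +99.67.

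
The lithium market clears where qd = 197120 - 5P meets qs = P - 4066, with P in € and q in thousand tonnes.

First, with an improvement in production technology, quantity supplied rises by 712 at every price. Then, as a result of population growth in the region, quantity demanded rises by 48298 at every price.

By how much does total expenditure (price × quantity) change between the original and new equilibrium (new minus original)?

+592042981

Solve the original market: 197120 - 5P = P - 4066, hence P = 33531 and q = 29465.
The shock moves the curves to qd = 245418 - 5P and qs = P - 3354.
Clearing the new market: 245418 - 5P = P - 3354, so P = 41462 and q = 38108.
Expenditure moves from 33531×29465 = 987990915 to 41462×38108 = 1580033896; change = +592042981.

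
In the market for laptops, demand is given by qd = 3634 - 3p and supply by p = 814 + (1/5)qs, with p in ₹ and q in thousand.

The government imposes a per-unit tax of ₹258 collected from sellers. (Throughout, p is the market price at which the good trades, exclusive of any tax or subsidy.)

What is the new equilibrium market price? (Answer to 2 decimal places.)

Before the shock: 3634 - 3p = 5p - 4070 ⇒ 7704 = 8p ⇒ p = 963, q = 745.
Since sellers keep the price net of the tax, the effective supply curve becomes qs = 5p - 5360.
Setting them equal: 3634 - 3p = 5p - 5360 → 8994 = 8p, so p = 1124.25 and q = 261.25.

1124.25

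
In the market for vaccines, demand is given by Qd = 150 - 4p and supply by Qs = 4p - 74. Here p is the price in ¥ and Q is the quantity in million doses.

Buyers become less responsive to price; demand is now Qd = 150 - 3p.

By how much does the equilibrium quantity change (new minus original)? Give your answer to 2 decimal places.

+16.00

Original equilibrium: 150 - 4p = 4p - 74 gives 224 = 8p, so p = 28 and Q = 38.
With the change applied: demand Qd = 150 - 3p, supply Qs = 4p - 74.
Clearing the new market: 150 - 3p = 4p - 74, so p = 32 and Q = 54.
ΔQ = 54 − 38 = +16.00.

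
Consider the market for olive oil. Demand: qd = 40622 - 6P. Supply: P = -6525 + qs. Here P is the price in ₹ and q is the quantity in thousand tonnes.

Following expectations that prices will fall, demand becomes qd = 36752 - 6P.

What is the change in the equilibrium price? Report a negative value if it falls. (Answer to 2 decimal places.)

Solve the original market: 40622 - 6P = P + 6525, hence P = 4871 and q = 11396.
The shock moves the curves to qd = 36752 - 6P and qs = P + 6525.
Clearing the new market: 36752 - 6P = P + 6525, so P = 30227/7 ≈ 4318.1429 and q = 75902/7 ≈ 10843.1429.
ΔP = 4318.1429 − 4871 = -552.86.

-552.86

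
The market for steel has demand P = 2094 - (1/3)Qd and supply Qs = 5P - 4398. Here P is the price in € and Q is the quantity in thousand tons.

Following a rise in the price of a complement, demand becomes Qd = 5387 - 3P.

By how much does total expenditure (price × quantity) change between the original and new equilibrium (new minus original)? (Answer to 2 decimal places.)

-938924.92

Solve the original market: 6282 - 3P = 5P - 4398, hence P = 1335 and Q = 2277.
After the shift, demand is Qd = 5387 - 3P and supply is Qs = 5P - 4398.
Equate the new curves: 5387 - 3P = 5P - 4398, giving 9785 = 8P, P = 1223.125, Q = 1717.625.
Expenditure moves from 1335×2277 = 3039795 to 1223.125×1717.625 = 2100870.078125; change = -938924.92.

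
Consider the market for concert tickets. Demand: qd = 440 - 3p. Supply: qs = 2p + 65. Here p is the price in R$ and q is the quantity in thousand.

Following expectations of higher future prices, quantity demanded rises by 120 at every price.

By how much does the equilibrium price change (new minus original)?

Initially, 440 - 3p = 2p + 65, so 375 = 5p and p = 75, q = 215.
The shock moves the curves to qd = 560 - 3p and qs = 2p + 65.
Clearing the new market: 560 - 3p = 2p + 65, so p = 99 and q = 263.
Δp = 99 − 75 = +24.

+24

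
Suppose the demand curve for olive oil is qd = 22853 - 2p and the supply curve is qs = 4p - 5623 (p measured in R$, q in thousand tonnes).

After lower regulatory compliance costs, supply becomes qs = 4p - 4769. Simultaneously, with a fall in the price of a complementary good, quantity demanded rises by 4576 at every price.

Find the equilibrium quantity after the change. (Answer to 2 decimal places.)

16696.33

Before the shock: 22853 - 2p = 4p - 5623 ⇒ 28476 = 6p ⇒ p = 4746, q = 13361.
With the change applied: demand qd = 27429 - 2p, supply qs = 4p - 4769.
Setting them equal: 27429 - 2p = 4p - 4769 → 32198 = 6p, so p = 16099/3 ≈ 5366.3333 and q = 50089/3 ≈ 16696.3333.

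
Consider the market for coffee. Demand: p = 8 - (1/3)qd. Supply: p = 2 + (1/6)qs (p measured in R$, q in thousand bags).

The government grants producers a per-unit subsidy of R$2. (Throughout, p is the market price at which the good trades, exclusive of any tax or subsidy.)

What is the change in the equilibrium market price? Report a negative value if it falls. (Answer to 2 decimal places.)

-1.33

Initially, 24 - 3p = 6p - 12, so 36 = 9p and p = 4, q = 12.
Since sellers receive the price plus the subsidy, the effective supply curve becomes qs = 6p.
Equate the new curves: 24 - 3p = 6p, giving 24 = 9p, p = 8/3 ≈ 2.6667, q = 16.
Δp = 2.6667 − 4 = -1.33.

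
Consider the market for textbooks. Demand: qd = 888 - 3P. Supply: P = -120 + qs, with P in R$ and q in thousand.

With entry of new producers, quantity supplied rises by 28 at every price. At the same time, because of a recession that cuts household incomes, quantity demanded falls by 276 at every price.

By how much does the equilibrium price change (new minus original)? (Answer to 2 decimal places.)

Original equilibrium: 888 - 3P = P + 120 gives 768 = 4P, so P = 192 and q = 312.
The new curves are qd = 612 - 3P (demand) and qs = P + 148 (supply).
Clearing the new market: 612 - 3P = P + 148, so P = 116 and q = 264.
ΔP = 116 − 192 = -76.00.

-76.00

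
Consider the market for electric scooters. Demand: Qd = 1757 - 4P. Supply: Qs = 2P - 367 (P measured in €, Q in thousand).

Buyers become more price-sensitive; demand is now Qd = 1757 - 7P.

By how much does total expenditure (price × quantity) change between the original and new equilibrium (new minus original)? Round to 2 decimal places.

-95934.00

Before the shock: 1757 - 4P = 2P - 367 ⇒ 2124 = 6P ⇒ P = 354, Q = 341.
With the change applied: demand Qd = 1757 - 7P, supply Qs = 2P - 367.
Clearing the new market: 1757 - 7P = 2P - 367, so P = 236 and Q = 105.
Expenditure moves from 354×341 = 120714 to 236×105 = 24780; change = -95934.00.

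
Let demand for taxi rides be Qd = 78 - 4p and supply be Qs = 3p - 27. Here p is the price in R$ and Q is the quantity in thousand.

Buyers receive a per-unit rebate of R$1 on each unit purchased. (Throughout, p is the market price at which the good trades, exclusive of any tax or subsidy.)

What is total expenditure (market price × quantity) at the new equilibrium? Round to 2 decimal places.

Solve the original market: 78 - 4p = 3p - 27, hence p = 15 and Q = 18.
Since buyers' out-of-pocket price is the market price minus the rebate, the effective demand curve becomes Qd = 82 - 4p.
Setting them equal: 82 - 4p = 3p - 27 → 109 = 7p, so p = 109/7 ≈ 15.5714 and Q = 138/7 ≈ 19.7143.
New expenditure = 15.5714 × 19.7143 = 306.98.

306.98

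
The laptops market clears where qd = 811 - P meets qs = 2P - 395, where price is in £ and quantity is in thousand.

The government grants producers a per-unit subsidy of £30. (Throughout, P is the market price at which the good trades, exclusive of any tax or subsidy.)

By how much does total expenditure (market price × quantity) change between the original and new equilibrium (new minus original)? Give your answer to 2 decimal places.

Original equilibrium: 811 - P = 2P - 395 gives 1206 = 3P, so P = 402 and q = 409.
Since sellers receive the price plus the subsidy, the effective supply curve becomes qs = 2P - 335.
Equate the new curves: 811 - P = 2P - 335, giving 1146 = 3P, P = 382, q = 429.
Expenditure moves from 402×409 = 164418 to 382×429 = 163878; change = -540.00.

-540.00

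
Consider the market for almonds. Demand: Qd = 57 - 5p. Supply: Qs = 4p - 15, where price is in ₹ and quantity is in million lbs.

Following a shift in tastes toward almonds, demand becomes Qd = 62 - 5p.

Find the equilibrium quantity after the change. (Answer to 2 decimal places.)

19.22

Before the shock: 57 - 5p = 4p - 15 ⇒ 72 = 9p ⇒ p = 8, Q = 17.
With the change applied: demand Qd = 62 - 5p, supply Qs = 4p - 15.
Equate the new curves: 62 - 5p = 4p - 15, giving 77 = 9p, p = 77/9 ≈ 8.5556, Q = 173/9 ≈ 19.2222.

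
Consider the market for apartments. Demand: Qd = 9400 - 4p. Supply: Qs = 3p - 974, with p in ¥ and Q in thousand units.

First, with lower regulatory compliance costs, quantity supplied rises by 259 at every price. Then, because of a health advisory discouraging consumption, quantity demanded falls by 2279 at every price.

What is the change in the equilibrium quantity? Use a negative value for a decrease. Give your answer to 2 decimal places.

-828.71

Original equilibrium: 9400 - 4p = 3p - 974 gives 10374 = 7p, so p = 1482 and Q = 3472.
After the shift, demand is Qd = 7121 - 4p and supply is Qs = 3p - 715.
Clearing the new market: 7121 - 4p = 3p - 715, so p = 7836/7 ≈ 1119.4286 and Q = 18503/7 ≈ 2643.2857.
ΔQ = 2643.2857 − 3472 = -828.71.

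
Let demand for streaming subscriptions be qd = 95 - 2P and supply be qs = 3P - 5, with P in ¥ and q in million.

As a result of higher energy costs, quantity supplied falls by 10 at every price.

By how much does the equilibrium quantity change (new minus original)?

Original equilibrium: 95 - 2P = 3P - 5 gives 100 = 5P, so P = 20 and q = 55.
The new curves are qd = 95 - 2P (demand) and qs = 3P - 15 (supply).
New equilibrium: 95 - 2P = 3P - 15 ⇒ 110 = 5P ⇒ P = 22, q = 51.
Δq = 51 − 55 = -4.

-4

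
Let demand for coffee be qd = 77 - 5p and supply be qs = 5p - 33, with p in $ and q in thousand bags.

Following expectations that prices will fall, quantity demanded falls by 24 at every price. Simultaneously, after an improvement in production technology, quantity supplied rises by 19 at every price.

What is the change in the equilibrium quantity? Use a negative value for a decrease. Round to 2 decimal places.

-2.50

Original equilibrium: 77 - 5p = 5p - 33 gives 110 = 10p, so p = 11 and q = 22.
After the shift, demand is qd = 53 - 5p and supply is qs = 5p - 14.
Equate the new curves: 53 - 5p = 5p - 14, giving 67 = 10p, p = 6.7, q = 19.5.
Δq = 19.5 − 22 = -2.50.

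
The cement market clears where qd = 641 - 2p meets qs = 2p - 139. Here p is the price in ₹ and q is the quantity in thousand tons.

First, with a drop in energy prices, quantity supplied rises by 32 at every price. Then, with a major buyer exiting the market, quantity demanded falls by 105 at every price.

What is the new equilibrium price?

Original equilibrium: 641 - 2p = 2p - 139 gives 780 = 4p, so p = 195 and q = 251.
The new curves are qd = 536 - 2p (demand) and qs = 2p - 107 (supply).
New equilibrium: 536 - 2p = 2p - 107 ⇒ 643 = 4p ⇒ p = 160.75, q = 214.5.

160.75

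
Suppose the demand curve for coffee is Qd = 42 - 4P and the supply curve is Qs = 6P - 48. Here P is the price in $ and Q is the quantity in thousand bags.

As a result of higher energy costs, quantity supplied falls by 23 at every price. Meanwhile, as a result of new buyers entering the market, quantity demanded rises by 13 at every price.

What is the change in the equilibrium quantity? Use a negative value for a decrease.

Original equilibrium: 42 - 4P = 6P - 48 gives 90 = 10P, so P = 9 and Q = 6.
The shock moves the curves to Qd = 55 - 4P and Qs = 6P - 71.
New equilibrium: 55 - 4P = 6P - 71 ⇒ 126 = 10P ⇒ P = 12.6, Q = 4.6.
ΔQ = 4.6 − 6 = -1.4.

-1.4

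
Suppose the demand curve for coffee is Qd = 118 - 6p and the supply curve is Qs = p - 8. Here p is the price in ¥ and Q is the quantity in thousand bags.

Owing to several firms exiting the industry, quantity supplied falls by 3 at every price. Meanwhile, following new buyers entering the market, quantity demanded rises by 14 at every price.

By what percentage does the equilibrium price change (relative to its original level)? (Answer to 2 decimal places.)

Before the shock: 118 - 6p = p - 8 ⇒ 126 = 7p ⇒ p = 18, Q = 10.
The new curves are Qd = 132 - 6p (demand) and Qs = p - 11 (supply).
Equate the new curves: 132 - 6p = p - 11, giving 143 = 7p, p = 143/7 ≈ 20.4286, Q = 66/7 ≈ 9.4286.
%Δp = (20.4286 − 18) / 18 × 100 = +13.49%.

+13.49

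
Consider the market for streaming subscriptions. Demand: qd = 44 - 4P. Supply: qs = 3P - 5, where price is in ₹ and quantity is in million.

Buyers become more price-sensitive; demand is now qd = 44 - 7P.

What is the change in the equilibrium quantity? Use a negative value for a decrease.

Solve the original market: 44 - 4P = 3P - 5, hence P = 7 and q = 16.
The new curves are qd = 44 - 7P (demand) and qs = 3P - 5 (supply).
Clearing the new market: 44 - 7P = 3P - 5, so P = 4.9 and q = 9.7.
Δq = 9.7 − 16 = -6.3.

-6.3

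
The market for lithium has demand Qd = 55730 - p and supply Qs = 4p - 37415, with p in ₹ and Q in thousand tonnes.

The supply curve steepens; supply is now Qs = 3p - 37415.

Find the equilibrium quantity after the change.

Solve the original market: 55730 - p = 4p - 37415, hence p = 18629 and Q = 37101.
The new curves are Qd = 55730 - p (demand) and Qs = 3p - 37415 (supply).
New equilibrium: 55730 - p = 3p - 37415 ⇒ 93145 = 4p ⇒ p = 23286.25, Q = 32443.75.

32443.75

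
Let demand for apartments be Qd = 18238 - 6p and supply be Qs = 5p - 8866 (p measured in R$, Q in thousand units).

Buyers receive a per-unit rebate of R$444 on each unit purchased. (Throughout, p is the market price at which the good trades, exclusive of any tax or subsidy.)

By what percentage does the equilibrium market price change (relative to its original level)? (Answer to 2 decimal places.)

Before the shock: 18238 - 6p = 5p - 8866 ⇒ 27104 = 11p ⇒ p = 2464, Q = 3454.
Since buyers' out-of-pocket price is the market price minus the rebate, the effective demand curve becomes Qd = 20902 - 6p.
Setting them equal: 20902 - 6p = 5p - 8866 → 29768 = 11p, so p = 29768/11 ≈ 2706.1818 and Q = 51314/11 ≈ 4664.9091.
%Δp = (2706.1818 − 2464) / 2464 × 100 = +9.83%.

+9.83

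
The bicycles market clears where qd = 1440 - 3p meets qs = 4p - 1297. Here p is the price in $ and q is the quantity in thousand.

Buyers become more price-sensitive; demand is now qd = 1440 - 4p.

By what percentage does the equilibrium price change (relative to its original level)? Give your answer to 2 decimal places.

-12.50

Initially, 1440 - 3p = 4p - 1297, so 2737 = 7p and p = 391, q = 267.
The shock moves the curves to qd = 1440 - 4p and qs = 4p - 1297.
Setting them equal: 1440 - 4p = 4p - 1297 → 2737 = 8p, so p = 342.125 and q = 71.5.
%Δp = (342.125 − 391) / 391 × 100 = -12.50%.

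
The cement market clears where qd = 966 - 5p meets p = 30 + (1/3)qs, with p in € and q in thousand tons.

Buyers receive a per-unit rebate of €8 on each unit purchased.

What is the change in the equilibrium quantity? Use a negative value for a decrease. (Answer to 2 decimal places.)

+15.00

Before the shock: 966 - 5p = 3p - 90 ⇒ 1056 = 8p ⇒ p = 132, q = 306.
Since buyers' out-of-pocket price is the market price minus the rebate, the effective demand curve becomes qd = 1006 - 5p.
Clearing the new market: 1006 - 5p = 3p - 90, so p = 137 and q = 321.
Δq = 321 − 306 = +15.00.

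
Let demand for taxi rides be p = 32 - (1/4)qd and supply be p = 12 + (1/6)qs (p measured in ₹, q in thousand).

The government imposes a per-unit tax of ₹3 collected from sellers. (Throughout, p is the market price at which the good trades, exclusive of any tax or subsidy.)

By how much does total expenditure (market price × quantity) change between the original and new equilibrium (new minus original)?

Solve the original market: 128 - 4p = 6p - 72, hence p = 20 and q = 48.
Since sellers keep the price net of the tax, the effective supply curve becomes qs = 6p - 90.
Setting them equal: 128 - 4p = 6p - 90 → 218 = 10p, so p = 21.8 and q = 40.8.
Expenditure moves from 20×48 = 960 to 21.8×40.8 = 889.44; change = -70.56.

-70.56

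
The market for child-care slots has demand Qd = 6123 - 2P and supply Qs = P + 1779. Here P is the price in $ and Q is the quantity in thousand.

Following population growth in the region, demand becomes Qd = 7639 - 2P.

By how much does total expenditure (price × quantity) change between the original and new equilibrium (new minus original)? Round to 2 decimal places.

+2617795.11

Before the shock: 6123 - 2P = P + 1779 ⇒ 4344 = 3P ⇒ P = 1448, Q = 3227.
With the change applied: demand Qd = 7639 - 2P, supply Qs = P + 1779.
Setting them equal: 7639 - 2P = P + 1779 → 5860 = 3P, so P = 5860/3 ≈ 1953.3333 and Q = 11197/3 ≈ 3732.3333.
Expenditure moves from 1448×3227 = 4672696 to 1953.3333×3732.3333 = 7290491.1111; change = +2617795.11.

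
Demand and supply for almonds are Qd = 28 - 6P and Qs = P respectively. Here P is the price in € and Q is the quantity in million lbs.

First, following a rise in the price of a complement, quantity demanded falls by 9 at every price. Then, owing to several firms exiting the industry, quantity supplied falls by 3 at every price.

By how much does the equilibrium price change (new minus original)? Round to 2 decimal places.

Solve the original market: 28 - 6P = P, hence P = 4 and Q = 4.
The shock moves the curves to Qd = 19 - 6P and Qs = P - 3.
Clearing the new market: 19 - 6P = P - 3, so P = 22/7 ≈ 3.1429 and Q = 1/7 ≈ 0.1429.
ΔP = 3.1429 − 4 = -0.86.

-0.86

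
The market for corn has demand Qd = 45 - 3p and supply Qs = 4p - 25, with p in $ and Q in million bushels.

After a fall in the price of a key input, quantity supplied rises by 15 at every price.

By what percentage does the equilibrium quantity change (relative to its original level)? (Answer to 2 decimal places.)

Initially, 45 - 3p = 4p - 25, so 70 = 7p and p = 10, Q = 15.
The new curves are Qd = 45 - 3p (demand) and Qs = 4p - 10 (supply).
Clearing the new market: 45 - 3p = 4p - 10, so p = 55/7 ≈ 7.8571 and Q = 150/7 ≈ 21.4286.
%ΔQ = (21.4286 − 15) / 15 × 100 = +42.86%.

+42.86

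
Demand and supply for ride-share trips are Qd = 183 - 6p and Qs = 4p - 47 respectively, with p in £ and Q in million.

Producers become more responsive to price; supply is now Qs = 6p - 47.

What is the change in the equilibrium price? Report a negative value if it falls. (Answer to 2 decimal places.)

Before the shock: 183 - 6p = 4p - 47 ⇒ 230 = 10p ⇒ p = 23, Q = 45.
The new curves are Qd = 183 - 6p (demand) and Qs = 6p - 47 (supply).
Clearing the new market: 183 - 6p = 6p - 47, so p = 115/6 ≈ 19.1667 and Q = 68.
Δp = 19.1667 − 23 = -3.83.

-3.83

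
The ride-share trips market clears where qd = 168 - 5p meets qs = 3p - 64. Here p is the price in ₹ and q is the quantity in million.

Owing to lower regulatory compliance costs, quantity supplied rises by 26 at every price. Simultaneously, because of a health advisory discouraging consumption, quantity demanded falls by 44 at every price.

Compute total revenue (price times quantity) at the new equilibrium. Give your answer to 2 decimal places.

460.69

Initially, 168 - 5p = 3p - 64, so 232 = 8p and p = 29, q = 23.
After the shift, demand is qd = 124 - 5p and supply is qs = 3p - 38.
New equilibrium: 124 - 5p = 3p - 38 ⇒ 162 = 8p ⇒ p = 20.25, q = 22.75.
New expenditure = 20.25 × 22.75 = 460.69.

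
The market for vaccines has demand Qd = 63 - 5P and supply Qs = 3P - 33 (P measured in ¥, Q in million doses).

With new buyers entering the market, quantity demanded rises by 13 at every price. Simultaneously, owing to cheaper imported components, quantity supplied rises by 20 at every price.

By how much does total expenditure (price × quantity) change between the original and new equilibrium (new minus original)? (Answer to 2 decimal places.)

+190.67

Original equilibrium: 63 - 5P = 3P - 33 gives 96 = 8P, so P = 12 and Q = 3.
With the change applied: demand Qd = 76 - 5P, supply Qs = 3P - 13.
New equilibrium: 76 - 5P = 3P - 13 ⇒ 89 = 8P ⇒ P = 11.125, Q = 20.375.
Expenditure moves from 12×3 = 36 to 11.125×20.375 = 226.671875; change = +190.67.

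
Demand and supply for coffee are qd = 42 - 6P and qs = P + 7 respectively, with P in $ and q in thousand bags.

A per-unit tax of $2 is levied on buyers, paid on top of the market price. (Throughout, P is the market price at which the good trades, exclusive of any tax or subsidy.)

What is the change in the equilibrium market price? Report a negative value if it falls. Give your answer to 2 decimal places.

-1.71

Initially, 42 - 6P = P + 7, so 35 = 7P and P = 5, q = 12.
Since buyers pay the price plus the tax, the effective demand curve becomes qd = 30 - 6P.
New equilibrium: 30 - 6P = P + 7 ⇒ 23 = 7P ⇒ P = 23/7 ≈ 3.2857, q = 72/7 ≈ 10.2857.
ΔP = 3.2857 − 5 = -1.71.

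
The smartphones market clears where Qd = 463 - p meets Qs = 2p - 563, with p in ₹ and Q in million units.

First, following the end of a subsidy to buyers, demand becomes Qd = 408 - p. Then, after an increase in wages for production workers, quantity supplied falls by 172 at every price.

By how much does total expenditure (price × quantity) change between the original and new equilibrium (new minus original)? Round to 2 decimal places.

Initially, 463 - p = 2p - 563, so 1026 = 3p and p = 342, Q = 121.
After the shift, demand is Qd = 408 - p and supply is Qs = 2p - 735.
Equate the new curves: 408 - p = 2p - 735, giving 1143 = 3p, p = 381, Q = 27.
Expenditure moves from 342×121 = 41382 to 381×27 = 10287; change = -31095.00.

-31095.00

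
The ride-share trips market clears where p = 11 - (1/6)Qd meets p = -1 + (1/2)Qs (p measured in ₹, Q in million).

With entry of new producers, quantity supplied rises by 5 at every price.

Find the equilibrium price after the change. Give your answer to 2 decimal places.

7.38

Initially, 66 - 6p = 2p + 2, so 64 = 8p and p = 8, Q = 18.
The shock moves the curves to Qd = 66 - 6p and Qs = 2p + 7.
New equilibrium: 66 - 6p = 2p + 7 ⇒ 59 = 8p ⇒ p = 7.375, Q = 21.75.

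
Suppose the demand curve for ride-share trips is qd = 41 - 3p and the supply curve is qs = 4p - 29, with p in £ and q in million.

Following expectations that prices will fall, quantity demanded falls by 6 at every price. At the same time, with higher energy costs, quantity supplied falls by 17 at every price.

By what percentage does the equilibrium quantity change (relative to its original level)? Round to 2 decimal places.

Original equilibrium: 41 - 3p = 4p - 29 gives 70 = 7p, so p = 10 and q = 11.
After the shift, demand is qd = 35 - 3p and supply is qs = 4p - 46.
Equate the new curves: 35 - 3p = 4p - 46, giving 81 = 7p, p = 81/7 ≈ 11.5714, q = 2/7 ≈ 0.2857.
%Δq = (0.2857 − 11) / 11 × 100 = -97.40%.

-97.40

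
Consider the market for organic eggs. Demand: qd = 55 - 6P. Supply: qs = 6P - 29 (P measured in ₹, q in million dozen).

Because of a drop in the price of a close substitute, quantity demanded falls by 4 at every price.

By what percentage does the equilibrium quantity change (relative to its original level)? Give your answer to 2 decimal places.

Original equilibrium: 55 - 6P = 6P - 29 gives 84 = 12P, so P = 7 and q = 13.
The shock moves the curves to qd = 51 - 6P and qs = 6P - 29.
Setting them equal: 51 - 6P = 6P - 29 → 80 = 12P, so P = 20/3 ≈ 6.6667 and q = 11.
%Δq = (11 − 13) / 13 × 100 = -15.38%.

-15.38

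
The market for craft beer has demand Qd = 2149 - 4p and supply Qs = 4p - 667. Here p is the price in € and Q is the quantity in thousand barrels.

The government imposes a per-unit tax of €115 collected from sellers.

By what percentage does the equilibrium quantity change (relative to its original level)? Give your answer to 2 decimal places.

Original equilibrium: 2149 - 4p = 4p - 667 gives 2816 = 8p, so p = 352 and Q = 741.
Since sellers keep the price net of the tax, the effective supply curve becomes Qs = 4p - 1127.
New equilibrium: 2149 - 4p = 4p - 1127 ⇒ 3276 = 8p ⇒ p = 409.5, Q = 511.
%ΔQ = (511 − 741) / 741 × 100 = -31.04%.

-31.04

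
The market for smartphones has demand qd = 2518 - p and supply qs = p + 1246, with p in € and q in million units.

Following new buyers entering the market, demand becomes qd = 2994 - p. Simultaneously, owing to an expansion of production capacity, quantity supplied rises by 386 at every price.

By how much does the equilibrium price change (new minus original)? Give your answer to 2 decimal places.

+45.00

Initially, 2518 - p = p + 1246, so 1272 = 2p and p = 636, q = 1882.
After the shift, demand is qd = 2994 - p and supply is qs = p + 1632.
Setting them equal: 2994 - p = p + 1632 → 1362 = 2p, so p = 681 and q = 2313.
Δp = 681 − 636 = +45.00.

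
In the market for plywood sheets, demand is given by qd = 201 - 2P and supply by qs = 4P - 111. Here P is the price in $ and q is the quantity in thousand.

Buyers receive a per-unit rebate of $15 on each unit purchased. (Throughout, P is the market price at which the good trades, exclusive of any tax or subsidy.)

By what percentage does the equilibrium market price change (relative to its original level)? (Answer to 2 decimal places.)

Before the shock: 201 - 2P = 4P - 111 ⇒ 312 = 6P ⇒ P = 52, q = 97.
Since buyers' out-of-pocket price is the market price minus the rebate, the effective demand curve becomes qd = 231 - 2P.
Setting them equal: 231 - 2P = 4P - 111 → 342 = 6P, so P = 57 and q = 117.
%ΔP = (57 − 52) / 52 × 100 = +9.62%.

+9.62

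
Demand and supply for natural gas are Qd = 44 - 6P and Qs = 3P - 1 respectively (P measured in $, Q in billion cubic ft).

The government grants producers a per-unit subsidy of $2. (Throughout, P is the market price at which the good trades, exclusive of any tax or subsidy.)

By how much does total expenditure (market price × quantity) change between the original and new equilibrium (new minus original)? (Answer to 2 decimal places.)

+8.00

Solve the original market: 44 - 6P = 3P - 1, hence P = 5 and Q = 14.
Since sellers receive the price plus the subsidy, the effective supply curve becomes Qs = 3P + 5.
New equilibrium: 44 - 6P = 3P + 5 ⇒ 39 = 9P ⇒ P = 13/3 ≈ 4.3333, Q = 18.
Expenditure moves from 5×14 = 70 to 4.3333×18 = 78; change = +8.00.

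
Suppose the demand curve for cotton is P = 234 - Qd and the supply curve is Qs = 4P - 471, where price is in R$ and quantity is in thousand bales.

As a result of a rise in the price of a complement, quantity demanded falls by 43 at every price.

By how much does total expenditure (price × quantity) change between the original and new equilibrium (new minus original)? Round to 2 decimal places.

Original equilibrium: 234 - P = 4P - 471 gives 705 = 5P, so P = 141 and Q = 93.
With the change applied: demand Qd = 191 - P, supply Qs = 4P - 471.
Clearing the new market: 191 - P = 4P - 471, so P = 132.4 and Q = 58.6.
Expenditure moves from 141×93 = 13113 to 132.4×58.6 = 7758.64; change = -5354.36.

-5354.36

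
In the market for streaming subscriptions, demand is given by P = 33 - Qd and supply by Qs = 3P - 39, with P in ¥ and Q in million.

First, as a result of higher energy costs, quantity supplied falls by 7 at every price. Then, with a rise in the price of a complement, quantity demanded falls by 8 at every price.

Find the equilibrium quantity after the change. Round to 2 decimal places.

Original equilibrium: 33 - P = 3P - 39 gives 72 = 4P, so P = 18 and Q = 15.
The new curves are Qd = 25 - P (demand) and Qs = 3P - 46 (supply).
Setting them equal: 25 - P = 3P - 46 → 71 = 4P, so P = 17.75 and Q = 7.25.

7.25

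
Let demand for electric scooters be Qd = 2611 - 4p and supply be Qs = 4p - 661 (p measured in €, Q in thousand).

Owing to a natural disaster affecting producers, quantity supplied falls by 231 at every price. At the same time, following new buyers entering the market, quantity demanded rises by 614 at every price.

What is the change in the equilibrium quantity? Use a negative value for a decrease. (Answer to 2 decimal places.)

Original equilibrium: 2611 - 4p = 4p - 661 gives 3272 = 8p, so p = 409 and Q = 975.
The new curves are Qd = 3225 - 4p (demand) and Qs = 4p - 892 (supply).
New equilibrium: 3225 - 4p = 4p - 892 ⇒ 4117 = 8p ⇒ p = 514.625, Q = 1166.5.
ΔQ = 1166.5 − 975 = +191.50.

+191.50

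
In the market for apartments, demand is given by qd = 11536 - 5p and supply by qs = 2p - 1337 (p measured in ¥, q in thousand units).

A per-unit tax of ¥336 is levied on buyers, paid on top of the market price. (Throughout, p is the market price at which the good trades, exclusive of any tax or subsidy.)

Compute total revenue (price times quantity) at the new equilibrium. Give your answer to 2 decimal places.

2975739.00

Original equilibrium: 11536 - 5p = 2p - 1337 gives 12873 = 7p, so p = 1839 and q = 2341.
Since buyers pay the price plus the tax, the effective demand curve becomes qd = 9856 - 5p.
New equilibrium: 9856 - 5p = 2p - 1337 ⇒ 11193 = 7p ⇒ p = 1599, q = 1861.
New expenditure = 1599 × 1861 = 2975739.00.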